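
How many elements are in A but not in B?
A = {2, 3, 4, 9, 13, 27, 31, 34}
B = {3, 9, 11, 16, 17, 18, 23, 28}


Set A = {2, 3, 4, 9, 13, 27, 31, 34}
Set B = {3, 9, 11, 16, 17, 18, 23, 28}
A \ B = {2, 4, 13, 27, 31, 34}
|A \ B| = 6

6


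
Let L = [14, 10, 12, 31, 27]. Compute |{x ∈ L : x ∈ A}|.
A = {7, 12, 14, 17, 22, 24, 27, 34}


Set A = {7, 12, 14, 17, 22, 24, 27, 34}
Candidates: [14, 10, 12, 31, 27]
Check each candidate:
14 ∈ A, 10 ∉ A, 12 ∈ A, 31 ∉ A, 27 ∈ A
Count of candidates in A: 3

3


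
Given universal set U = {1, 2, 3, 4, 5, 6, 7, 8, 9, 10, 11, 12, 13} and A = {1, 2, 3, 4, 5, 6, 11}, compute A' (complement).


Universal set U = {1, 2, 3, 4, 5, 6, 7, 8, 9, 10, 11, 12, 13}
Set A = {1, 2, 3, 4, 5, 6, 11}
A' = U \ A = elements in U but not in A
Checking each element of U:
1 (in A, exclude), 2 (in A, exclude), 3 (in A, exclude), 4 (in A, exclude), 5 (in A, exclude), 6 (in A, exclude), 7 (not in A, include), 8 (not in A, include), 9 (not in A, include), 10 (not in A, include), 11 (in A, exclude), 12 (not in A, include), 13 (not in A, include)
A' = {7, 8, 9, 10, 12, 13}

{7, 8, 9, 10, 12, 13}


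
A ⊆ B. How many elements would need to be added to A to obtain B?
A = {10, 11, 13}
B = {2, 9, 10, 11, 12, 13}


Set A = {10, 11, 13}, |A| = 3
Set B = {2, 9, 10, 11, 12, 13}, |B| = 6
Since A ⊆ B: B \ A = {2, 9, 12}
|B| - |A| = 6 - 3 = 3

3


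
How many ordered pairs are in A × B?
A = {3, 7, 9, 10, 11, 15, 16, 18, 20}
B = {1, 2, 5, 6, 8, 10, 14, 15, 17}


Set A = {3, 7, 9, 10, 11, 15, 16, 18, 20} has 9 elements.
Set B = {1, 2, 5, 6, 8, 10, 14, 15, 17} has 9 elements.
|A × B| = |A| × |B| = 9 × 9 = 81

81


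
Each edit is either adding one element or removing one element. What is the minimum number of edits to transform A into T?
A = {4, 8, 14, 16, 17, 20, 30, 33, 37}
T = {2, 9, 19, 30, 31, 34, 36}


Set A = {4, 8, 14, 16, 17, 20, 30, 33, 37}
Set T = {2, 9, 19, 30, 31, 34, 36}
Elements to remove from A (in A, not in T): {4, 8, 14, 16, 17, 20, 33, 37} → 8 removals
Elements to add to A (in T, not in A): {2, 9, 19, 31, 34, 36} → 6 additions
Total edits = 8 + 6 = 14

14


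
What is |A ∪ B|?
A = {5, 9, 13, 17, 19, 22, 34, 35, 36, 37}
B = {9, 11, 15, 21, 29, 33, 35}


Set A = {5, 9, 13, 17, 19, 22, 34, 35, 36, 37}, |A| = 10
Set B = {9, 11, 15, 21, 29, 33, 35}, |B| = 7
A ∩ B = {9, 35}, |A ∩ B| = 2
|A ∪ B| = |A| + |B| - |A ∩ B| = 10 + 7 - 2 = 15

15


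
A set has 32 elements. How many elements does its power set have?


The set has 32 elements.
The power set contains all possible subsets.
|P(A)| = 2^|A| = 2^32 = 4294967296

4294967296


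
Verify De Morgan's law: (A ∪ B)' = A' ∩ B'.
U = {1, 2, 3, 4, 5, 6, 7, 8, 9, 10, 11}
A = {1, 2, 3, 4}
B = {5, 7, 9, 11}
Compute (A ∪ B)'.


U = {1, 2, 3, 4, 5, 6, 7, 8, 9, 10, 11}
A = {1, 2, 3, 4}, B = {5, 7, 9, 11}
A ∪ B = {1, 2, 3, 4, 5, 7, 9, 11}
(A ∪ B)' = U \ (A ∪ B) = {6, 8, 10}
Verification via A' ∩ B': A' = {5, 6, 7, 8, 9, 10, 11}, B' = {1, 2, 3, 4, 6, 8, 10}
A' ∩ B' = {6, 8, 10} ✓

{6, 8, 10}


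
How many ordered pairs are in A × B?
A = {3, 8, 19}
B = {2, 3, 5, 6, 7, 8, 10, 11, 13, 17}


Set A = {3, 8, 19} has 3 elements.
Set B = {2, 3, 5, 6, 7, 8, 10, 11, 13, 17} has 10 elements.
|A × B| = |A| × |B| = 3 × 10 = 30

30


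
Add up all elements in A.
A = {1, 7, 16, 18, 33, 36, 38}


Set A = {1, 7, 16, 18, 33, 36, 38}
Sum = 1 + 7 + 16 + 18 + 33 + 36 + 38 = 149

149


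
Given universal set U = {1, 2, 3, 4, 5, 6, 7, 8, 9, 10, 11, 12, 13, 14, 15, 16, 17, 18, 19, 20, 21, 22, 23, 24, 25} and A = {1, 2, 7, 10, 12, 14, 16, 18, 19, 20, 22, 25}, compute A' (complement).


Universal set U = {1, 2, 3, 4, 5, 6, 7, 8, 9, 10, 11, 12, 13, 14, 15, 16, 17, 18, 19, 20, 21, 22, 23, 24, 25}
Set A = {1, 2, 7, 10, 12, 14, 16, 18, 19, 20, 22, 25}
A' = U \ A = elements in U but not in A
Checking each element of U:
1 (in A, exclude), 2 (in A, exclude), 3 (not in A, include), 4 (not in A, include), 5 (not in A, include), 6 (not in A, include), 7 (in A, exclude), 8 (not in A, include), 9 (not in A, include), 10 (in A, exclude), 11 (not in A, include), 12 (in A, exclude), 13 (not in A, include), 14 (in A, exclude), 15 (not in A, include), 16 (in A, exclude), 17 (not in A, include), 18 (in A, exclude), 19 (in A, exclude), 20 (in A, exclude), 21 (not in A, include), 22 (in A, exclude), 23 (not in A, include), 24 (not in A, include), 25 (in A, exclude)
A' = {3, 4, 5, 6, 8, 9, 11, 13, 15, 17, 21, 23, 24}

{3, 4, 5, 6, 8, 9, 11, 13, 15, 17, 21, 23, 24}


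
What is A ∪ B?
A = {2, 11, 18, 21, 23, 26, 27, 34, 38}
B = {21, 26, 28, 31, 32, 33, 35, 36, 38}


Set A = {2, 11, 18, 21, 23, 26, 27, 34, 38}
Set B = {21, 26, 28, 31, 32, 33, 35, 36, 38}
A ∪ B includes all elements in either set.
Elements from A: {2, 11, 18, 21, 23, 26, 27, 34, 38}
Elements from B not already included: {28, 31, 32, 33, 35, 36}
A ∪ B = {2, 11, 18, 21, 23, 26, 27, 28, 31, 32, 33, 34, 35, 36, 38}

{2, 11, 18, 21, 23, 26, 27, 28, 31, 32, 33, 34, 35, 36, 38}


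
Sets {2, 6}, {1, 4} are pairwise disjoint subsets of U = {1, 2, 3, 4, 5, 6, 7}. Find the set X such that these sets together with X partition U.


U = {1, 2, 3, 4, 5, 6, 7}
Shown blocks: {2, 6}, {1, 4}
A partition's blocks are pairwise disjoint and cover U, so the missing block = U \ (union of shown blocks).
Union of shown blocks: {1, 2, 4, 6}
Missing block = U \ (union) = {3, 5, 7}

{3, 5, 7}


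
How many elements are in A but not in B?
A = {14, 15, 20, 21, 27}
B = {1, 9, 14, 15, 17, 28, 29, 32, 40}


Set A = {14, 15, 20, 21, 27}
Set B = {1, 9, 14, 15, 17, 28, 29, 32, 40}
A \ B = {20, 21, 27}
|A \ B| = 3

3


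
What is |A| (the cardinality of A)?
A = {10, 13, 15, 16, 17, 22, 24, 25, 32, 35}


Set A = {10, 13, 15, 16, 17, 22, 24, 25, 32, 35}
Listing elements: 10, 13, 15, 16, 17, 22, 24, 25, 32, 35
Counting: 10 elements
|A| = 10

10


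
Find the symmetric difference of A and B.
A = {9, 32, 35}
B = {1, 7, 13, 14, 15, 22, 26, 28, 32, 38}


Set A = {9, 32, 35}
Set B = {1, 7, 13, 14, 15, 22, 26, 28, 32, 38}
A △ B = (A \ B) ∪ (B \ A)
Elements in A but not B: {9, 35}
Elements in B but not A: {1, 7, 13, 14, 15, 22, 26, 28, 38}
A △ B = {1, 7, 9, 13, 14, 15, 22, 26, 28, 35, 38}

{1, 7, 9, 13, 14, 15, 22, 26, 28, 35, 38}


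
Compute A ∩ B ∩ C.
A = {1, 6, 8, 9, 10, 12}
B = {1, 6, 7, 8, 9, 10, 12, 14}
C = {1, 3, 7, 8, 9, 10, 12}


Set A = {1, 6, 8, 9, 10, 12}
Set B = {1, 6, 7, 8, 9, 10, 12, 14}
Set C = {1, 3, 7, 8, 9, 10, 12}
First, A ∩ B = {1, 6, 8, 9, 10, 12}
Then, (A ∩ B) ∩ C = {1, 8, 9, 10, 12}

{1, 8, 9, 10, 12}


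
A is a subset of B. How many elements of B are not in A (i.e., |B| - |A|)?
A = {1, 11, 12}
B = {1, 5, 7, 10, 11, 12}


Set A = {1, 11, 12}, |A| = 3
Set B = {1, 5, 7, 10, 11, 12}, |B| = 6
Since A ⊆ B: B \ A = {5, 7, 10}
|B| - |A| = 6 - 3 = 3

3


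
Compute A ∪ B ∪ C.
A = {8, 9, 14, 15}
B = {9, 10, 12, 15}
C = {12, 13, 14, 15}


Set A = {8, 9, 14, 15}
Set B = {9, 10, 12, 15}
Set C = {12, 13, 14, 15}
First, A ∪ B = {8, 9, 10, 12, 14, 15}
Then, (A ∪ B) ∪ C = {8, 9, 10, 12, 13, 14, 15}

{8, 9, 10, 12, 13, 14, 15}


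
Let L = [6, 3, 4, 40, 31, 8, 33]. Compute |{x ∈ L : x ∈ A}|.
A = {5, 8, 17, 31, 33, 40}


Set A = {5, 8, 17, 31, 33, 40}
Candidates: [6, 3, 4, 40, 31, 8, 33]
Check each candidate:
6 ∉ A, 3 ∉ A, 4 ∉ A, 40 ∈ A, 31 ∈ A, 8 ∈ A, 33 ∈ A
Count of candidates in A: 4

4


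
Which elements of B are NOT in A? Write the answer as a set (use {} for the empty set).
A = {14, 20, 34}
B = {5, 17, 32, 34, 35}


Set A = {14, 20, 34}
Set B = {5, 17, 32, 34, 35}
Check each element of B against A:
5 ∉ A (include), 17 ∉ A (include), 32 ∉ A (include), 34 ∈ A, 35 ∉ A (include)
Elements of B not in A: {5, 17, 32, 35}

{5, 17, 32, 35}


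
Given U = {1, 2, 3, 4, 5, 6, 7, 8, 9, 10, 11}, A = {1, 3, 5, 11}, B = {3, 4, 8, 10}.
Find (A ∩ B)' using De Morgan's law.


U = {1, 2, 3, 4, 5, 6, 7, 8, 9, 10, 11}
A = {1, 3, 5, 11}, B = {3, 4, 8, 10}
A ∩ B = {3}
(A ∩ B)' = U \ (A ∩ B) = {1, 2, 4, 5, 6, 7, 8, 9, 10, 11}
Verification via A' ∪ B': A' = {2, 4, 6, 7, 8, 9, 10}, B' = {1, 2, 5, 6, 7, 9, 11}
A' ∪ B' = {1, 2, 4, 5, 6, 7, 8, 9, 10, 11} ✓

{1, 2, 4, 5, 6, 7, 8, 9, 10, 11}


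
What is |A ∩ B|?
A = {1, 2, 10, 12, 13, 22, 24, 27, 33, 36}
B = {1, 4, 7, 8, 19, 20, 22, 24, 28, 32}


Set A = {1, 2, 10, 12, 13, 22, 24, 27, 33, 36}
Set B = {1, 4, 7, 8, 19, 20, 22, 24, 28, 32}
A ∩ B = {1, 22, 24}
|A ∩ B| = 3

3


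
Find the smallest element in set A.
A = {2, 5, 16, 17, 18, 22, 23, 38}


Set A = {2, 5, 16, 17, 18, 22, 23, 38}
Elements in ascending order: 2, 5, 16, 17, 18, 22, 23, 38
The smallest element is 2.

2


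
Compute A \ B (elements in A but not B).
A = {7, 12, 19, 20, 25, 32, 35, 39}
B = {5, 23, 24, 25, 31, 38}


Set A = {7, 12, 19, 20, 25, 32, 35, 39}
Set B = {5, 23, 24, 25, 31, 38}
A \ B includes elements in A that are not in B.
Check each element of A:
7 (not in B, keep), 12 (not in B, keep), 19 (not in B, keep), 20 (not in B, keep), 25 (in B, remove), 32 (not in B, keep), 35 (not in B, keep), 39 (not in B, keep)
A \ B = {7, 12, 19, 20, 32, 35, 39}

{7, 12, 19, 20, 32, 35, 39}


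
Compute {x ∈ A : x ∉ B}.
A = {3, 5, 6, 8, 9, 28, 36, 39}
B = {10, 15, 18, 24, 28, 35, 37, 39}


Set A = {3, 5, 6, 8, 9, 28, 36, 39}
Set B = {10, 15, 18, 24, 28, 35, 37, 39}
Check each element of A against B:
3 ∉ B (include), 5 ∉ B (include), 6 ∉ B (include), 8 ∉ B (include), 9 ∉ B (include), 28 ∈ B, 36 ∉ B (include), 39 ∈ B
Elements of A not in B: {3, 5, 6, 8, 9, 36}

{3, 5, 6, 8, 9, 36}


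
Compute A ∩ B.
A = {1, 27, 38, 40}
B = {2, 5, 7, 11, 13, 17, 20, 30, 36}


Set A = {1, 27, 38, 40}
Set B = {2, 5, 7, 11, 13, 17, 20, 30, 36}
A ∩ B includes only elements in both sets.
Check each element of A against B:
1 ✗, 27 ✗, 38 ✗, 40 ✗
A ∩ B = {}

{}


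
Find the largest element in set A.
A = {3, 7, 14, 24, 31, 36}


Set A = {3, 7, 14, 24, 31, 36}
Elements in ascending order: 3, 7, 14, 24, 31, 36
The largest element is 36.

36


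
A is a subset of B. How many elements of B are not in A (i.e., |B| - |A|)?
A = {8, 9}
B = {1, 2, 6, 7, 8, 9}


Set A = {8, 9}, |A| = 2
Set B = {1, 2, 6, 7, 8, 9}, |B| = 6
Since A ⊆ B: B \ A = {1, 2, 6, 7}
|B| - |A| = 6 - 2 = 4

4


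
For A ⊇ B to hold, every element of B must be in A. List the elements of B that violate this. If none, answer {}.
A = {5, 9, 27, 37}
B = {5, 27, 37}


Set A = {5, 9, 27, 37}
Set B = {5, 27, 37}
Check each element of B against A:
5 ∈ A, 27 ∈ A, 37 ∈ A
Elements of B not in A: {}

{}


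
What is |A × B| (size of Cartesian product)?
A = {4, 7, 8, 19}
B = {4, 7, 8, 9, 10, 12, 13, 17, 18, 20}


Set A = {4, 7, 8, 19} has 4 elements.
Set B = {4, 7, 8, 9, 10, 12, 13, 17, 18, 20} has 10 elements.
|A × B| = |A| × |B| = 4 × 10 = 40

40


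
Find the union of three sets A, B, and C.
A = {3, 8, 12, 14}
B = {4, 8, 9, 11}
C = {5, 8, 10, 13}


Set A = {3, 8, 12, 14}
Set B = {4, 8, 9, 11}
Set C = {5, 8, 10, 13}
First, A ∪ B = {3, 4, 8, 9, 11, 12, 14}
Then, (A ∪ B) ∪ C = {3, 4, 5, 8, 9, 10, 11, 12, 13, 14}

{3, 4, 5, 8, 9, 10, 11, 12, 13, 14}


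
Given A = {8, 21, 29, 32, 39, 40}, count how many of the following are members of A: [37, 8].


Set A = {8, 21, 29, 32, 39, 40}
Candidates: [37, 8]
Check each candidate:
37 ∉ A, 8 ∈ A
Count of candidates in A: 1

1


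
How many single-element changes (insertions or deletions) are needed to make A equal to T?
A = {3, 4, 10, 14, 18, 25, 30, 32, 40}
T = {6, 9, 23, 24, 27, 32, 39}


Set A = {3, 4, 10, 14, 18, 25, 30, 32, 40}
Set T = {6, 9, 23, 24, 27, 32, 39}
Elements to remove from A (in A, not in T): {3, 4, 10, 14, 18, 25, 30, 40} → 8 removals
Elements to add to A (in T, not in A): {6, 9, 23, 24, 27, 39} → 6 additions
Total edits = 8 + 6 = 14

14


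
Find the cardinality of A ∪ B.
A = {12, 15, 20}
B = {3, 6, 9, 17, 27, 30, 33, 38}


Set A = {12, 15, 20}, |A| = 3
Set B = {3, 6, 9, 17, 27, 30, 33, 38}, |B| = 8
A ∩ B = {}, |A ∩ B| = 0
|A ∪ B| = |A| + |B| - |A ∩ B| = 3 + 8 - 0 = 11

11


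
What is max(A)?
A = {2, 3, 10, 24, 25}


Set A = {2, 3, 10, 24, 25}
Elements in ascending order: 2, 3, 10, 24, 25
The largest element is 25.

25


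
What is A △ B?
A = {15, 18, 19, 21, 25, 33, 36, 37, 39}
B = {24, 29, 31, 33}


Set A = {15, 18, 19, 21, 25, 33, 36, 37, 39}
Set B = {24, 29, 31, 33}
A △ B = (A \ B) ∪ (B \ A)
Elements in A but not B: {15, 18, 19, 21, 25, 36, 37, 39}
Elements in B but not A: {24, 29, 31}
A △ B = {15, 18, 19, 21, 24, 25, 29, 31, 36, 37, 39}

{15, 18, 19, 21, 24, 25, 29, 31, 36, 37, 39}


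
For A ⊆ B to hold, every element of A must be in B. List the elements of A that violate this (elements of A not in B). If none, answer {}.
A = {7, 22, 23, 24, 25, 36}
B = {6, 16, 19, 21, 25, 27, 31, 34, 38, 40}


Set A = {7, 22, 23, 24, 25, 36}
Set B = {6, 16, 19, 21, 25, 27, 31, 34, 38, 40}
Check each element of A against B:
7 ∉ B (include), 22 ∉ B (include), 23 ∉ B (include), 24 ∉ B (include), 25 ∈ B, 36 ∉ B (include)
Elements of A not in B: {7, 22, 23, 24, 36}

{7, 22, 23, 24, 36}


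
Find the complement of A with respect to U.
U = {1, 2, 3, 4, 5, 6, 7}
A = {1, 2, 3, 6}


Universal set U = {1, 2, 3, 4, 5, 6, 7}
Set A = {1, 2, 3, 6}
A' = U \ A = elements in U but not in A
Checking each element of U:
1 (in A, exclude), 2 (in A, exclude), 3 (in A, exclude), 4 (not in A, include), 5 (not in A, include), 6 (in A, exclude), 7 (not in A, include)
A' = {4, 5, 7}

{4, 5, 7}


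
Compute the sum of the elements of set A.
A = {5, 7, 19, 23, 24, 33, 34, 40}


Set A = {5, 7, 19, 23, 24, 33, 34, 40}
Sum = 5 + 7 + 19 + 23 + 24 + 33 + 34 + 40 = 185

185


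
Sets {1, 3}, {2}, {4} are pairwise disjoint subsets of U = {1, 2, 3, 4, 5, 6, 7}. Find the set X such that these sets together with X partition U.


U = {1, 2, 3, 4, 5, 6, 7}
Shown blocks: {1, 3}, {2}, {4}
A partition's blocks are pairwise disjoint and cover U, so the missing block = U \ (union of shown blocks).
Union of shown blocks: {1, 2, 3, 4}
Missing block = U \ (union) = {5, 6, 7}

{5, 6, 7}


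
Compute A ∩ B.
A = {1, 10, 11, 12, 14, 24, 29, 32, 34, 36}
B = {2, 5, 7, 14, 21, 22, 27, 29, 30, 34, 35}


Set A = {1, 10, 11, 12, 14, 24, 29, 32, 34, 36}
Set B = {2, 5, 7, 14, 21, 22, 27, 29, 30, 34, 35}
A ∩ B includes only elements in both sets.
Check each element of A against B:
1 ✗, 10 ✗, 11 ✗, 12 ✗, 14 ✓, 24 ✗, 29 ✓, 32 ✗, 34 ✓, 36 ✗
A ∩ B = {14, 29, 34}

{14, 29, 34}


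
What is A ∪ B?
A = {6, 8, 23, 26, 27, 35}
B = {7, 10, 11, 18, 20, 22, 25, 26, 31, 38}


Set A = {6, 8, 23, 26, 27, 35}
Set B = {7, 10, 11, 18, 20, 22, 25, 26, 31, 38}
A ∪ B includes all elements in either set.
Elements from A: {6, 8, 23, 26, 27, 35}
Elements from B not already included: {7, 10, 11, 18, 20, 22, 25, 31, 38}
A ∪ B = {6, 7, 8, 10, 11, 18, 20, 22, 23, 25, 26, 27, 31, 35, 38}

{6, 7, 8, 10, 11, 18, 20, 22, 23, 25, 26, 27, 31, 35, 38}


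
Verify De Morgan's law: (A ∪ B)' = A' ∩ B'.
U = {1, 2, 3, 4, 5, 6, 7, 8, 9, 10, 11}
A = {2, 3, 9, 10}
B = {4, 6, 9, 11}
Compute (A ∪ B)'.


U = {1, 2, 3, 4, 5, 6, 7, 8, 9, 10, 11}
A = {2, 3, 9, 10}, B = {4, 6, 9, 11}
A ∪ B = {2, 3, 4, 6, 9, 10, 11}
(A ∪ B)' = U \ (A ∪ B) = {1, 5, 7, 8}
Verification via A' ∩ B': A' = {1, 4, 5, 6, 7, 8, 11}, B' = {1, 2, 3, 5, 7, 8, 10}
A' ∩ B' = {1, 5, 7, 8} ✓

{1, 5, 7, 8}


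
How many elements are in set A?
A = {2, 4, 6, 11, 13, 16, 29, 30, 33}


Set A = {2, 4, 6, 11, 13, 16, 29, 30, 33}
Listing elements: 2, 4, 6, 11, 13, 16, 29, 30, 33
Counting: 9 elements
|A| = 9

9


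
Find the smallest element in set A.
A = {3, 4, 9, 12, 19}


Set A = {3, 4, 9, 12, 19}
Elements in ascending order: 3, 4, 9, 12, 19
The smallest element is 3.

3


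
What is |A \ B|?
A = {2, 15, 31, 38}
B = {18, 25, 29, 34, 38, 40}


Set A = {2, 15, 31, 38}
Set B = {18, 25, 29, 34, 38, 40}
A \ B = {2, 15, 31}
|A \ B| = 3

3


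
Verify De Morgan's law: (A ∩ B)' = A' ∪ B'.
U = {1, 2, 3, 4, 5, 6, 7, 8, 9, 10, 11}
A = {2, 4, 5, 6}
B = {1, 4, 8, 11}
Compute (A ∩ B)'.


U = {1, 2, 3, 4, 5, 6, 7, 8, 9, 10, 11}
A = {2, 4, 5, 6}, B = {1, 4, 8, 11}
A ∩ B = {4}
(A ∩ B)' = U \ (A ∩ B) = {1, 2, 3, 5, 6, 7, 8, 9, 10, 11}
Verification via A' ∪ B': A' = {1, 3, 7, 8, 9, 10, 11}, B' = {2, 3, 5, 6, 7, 9, 10}
A' ∪ B' = {1, 2, 3, 5, 6, 7, 8, 9, 10, 11} ✓

{1, 2, 3, 5, 6, 7, 8, 9, 10, 11}


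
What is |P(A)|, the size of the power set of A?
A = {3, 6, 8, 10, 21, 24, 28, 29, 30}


Set A = {3, 6, 8, 10, 21, 24, 28, 29, 30}
|A| = 9
The power set P(A) contains all subsets of A.
|P(A)| = 2^|A| = 2^9 = 512

512


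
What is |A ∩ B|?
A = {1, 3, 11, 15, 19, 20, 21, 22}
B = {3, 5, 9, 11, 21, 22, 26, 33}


Set A = {1, 3, 11, 15, 19, 20, 21, 22}
Set B = {3, 5, 9, 11, 21, 22, 26, 33}
A ∩ B = {3, 11, 21, 22}
|A ∩ B| = 4

4


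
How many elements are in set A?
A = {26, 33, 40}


Set A = {26, 33, 40}
Listing elements: 26, 33, 40
Counting: 3 elements
|A| = 3

3


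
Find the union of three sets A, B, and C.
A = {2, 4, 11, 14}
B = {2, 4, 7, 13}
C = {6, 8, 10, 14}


Set A = {2, 4, 11, 14}
Set B = {2, 4, 7, 13}
Set C = {6, 8, 10, 14}
First, A ∪ B = {2, 4, 7, 11, 13, 14}
Then, (A ∪ B) ∪ C = {2, 4, 6, 7, 8, 10, 11, 13, 14}

{2, 4, 6, 7, 8, 10, 11, 13, 14}


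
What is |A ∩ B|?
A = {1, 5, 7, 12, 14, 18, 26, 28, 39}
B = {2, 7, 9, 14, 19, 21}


Set A = {1, 5, 7, 12, 14, 18, 26, 28, 39}
Set B = {2, 7, 9, 14, 19, 21}
A ∩ B = {7, 14}
|A ∩ B| = 2

2


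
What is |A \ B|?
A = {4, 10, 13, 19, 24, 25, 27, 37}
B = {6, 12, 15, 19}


Set A = {4, 10, 13, 19, 24, 25, 27, 37}
Set B = {6, 12, 15, 19}
A \ B = {4, 10, 13, 24, 25, 27, 37}
|A \ B| = 7

7


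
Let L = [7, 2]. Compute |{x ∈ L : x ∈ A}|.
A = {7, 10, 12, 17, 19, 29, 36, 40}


Set A = {7, 10, 12, 17, 19, 29, 36, 40}
Candidates: [7, 2]
Check each candidate:
7 ∈ A, 2 ∉ A
Count of candidates in A: 1

1


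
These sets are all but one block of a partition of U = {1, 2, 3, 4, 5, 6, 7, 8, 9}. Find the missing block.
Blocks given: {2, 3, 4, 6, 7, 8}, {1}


U = {1, 2, 3, 4, 5, 6, 7, 8, 9}
Shown blocks: {2, 3, 4, 6, 7, 8}, {1}
A partition's blocks are pairwise disjoint and cover U, so the missing block = U \ (union of shown blocks).
Union of shown blocks: {1, 2, 3, 4, 6, 7, 8}
Missing block = U \ (union) = {5, 9}

{5, 9}


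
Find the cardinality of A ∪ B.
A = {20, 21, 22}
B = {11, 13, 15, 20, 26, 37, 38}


Set A = {20, 21, 22}, |A| = 3
Set B = {11, 13, 15, 20, 26, 37, 38}, |B| = 7
A ∩ B = {20}, |A ∩ B| = 1
|A ∪ B| = |A| + |B| - |A ∩ B| = 3 + 7 - 1 = 9

9


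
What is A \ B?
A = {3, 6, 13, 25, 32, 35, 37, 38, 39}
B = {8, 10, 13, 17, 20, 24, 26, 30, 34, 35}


Set A = {3, 6, 13, 25, 32, 35, 37, 38, 39}
Set B = {8, 10, 13, 17, 20, 24, 26, 30, 34, 35}
A \ B includes elements in A that are not in B.
Check each element of A:
3 (not in B, keep), 6 (not in B, keep), 13 (in B, remove), 25 (not in B, keep), 32 (not in B, keep), 35 (in B, remove), 37 (not in B, keep), 38 (not in B, keep), 39 (not in B, keep)
A \ B = {3, 6, 25, 32, 37, 38, 39}

{3, 6, 25, 32, 37, 38, 39}


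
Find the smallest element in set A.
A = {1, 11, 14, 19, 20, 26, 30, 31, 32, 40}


Set A = {1, 11, 14, 19, 20, 26, 30, 31, 32, 40}
Elements in ascending order: 1, 11, 14, 19, 20, 26, 30, 31, 32, 40
The smallest element is 1.

1


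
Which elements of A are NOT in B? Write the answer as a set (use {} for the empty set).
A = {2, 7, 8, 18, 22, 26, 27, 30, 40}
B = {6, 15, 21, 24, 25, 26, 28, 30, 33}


Set A = {2, 7, 8, 18, 22, 26, 27, 30, 40}
Set B = {6, 15, 21, 24, 25, 26, 28, 30, 33}
Check each element of A against B:
2 ∉ B (include), 7 ∉ B (include), 8 ∉ B (include), 18 ∉ B (include), 22 ∉ B (include), 26 ∈ B, 27 ∉ B (include), 30 ∈ B, 40 ∉ B (include)
Elements of A not in B: {2, 7, 8, 18, 22, 27, 40}

{2, 7, 8, 18, 22, 27, 40}


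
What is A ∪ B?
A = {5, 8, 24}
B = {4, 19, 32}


Set A = {5, 8, 24}
Set B = {4, 19, 32}
A ∪ B includes all elements in either set.
Elements from A: {5, 8, 24}
Elements from B not already included: {4, 19, 32}
A ∪ B = {4, 5, 8, 19, 24, 32}

{4, 5, 8, 19, 24, 32}


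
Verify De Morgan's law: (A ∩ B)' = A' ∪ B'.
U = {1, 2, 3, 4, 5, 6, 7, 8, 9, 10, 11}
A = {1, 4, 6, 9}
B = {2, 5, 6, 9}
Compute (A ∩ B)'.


U = {1, 2, 3, 4, 5, 6, 7, 8, 9, 10, 11}
A = {1, 4, 6, 9}, B = {2, 5, 6, 9}
A ∩ B = {6, 9}
(A ∩ B)' = U \ (A ∩ B) = {1, 2, 3, 4, 5, 7, 8, 10, 11}
Verification via A' ∪ B': A' = {2, 3, 5, 7, 8, 10, 11}, B' = {1, 3, 4, 7, 8, 10, 11}
A' ∪ B' = {1, 2, 3, 4, 5, 7, 8, 10, 11} ✓

{1, 2, 3, 4, 5, 7, 8, 10, 11}


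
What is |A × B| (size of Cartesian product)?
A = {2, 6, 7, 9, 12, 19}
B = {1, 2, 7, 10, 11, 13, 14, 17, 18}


Set A = {2, 6, 7, 9, 12, 19} has 6 elements.
Set B = {1, 2, 7, 10, 11, 13, 14, 17, 18} has 9 elements.
|A × B| = |A| × |B| = 6 × 9 = 54

54


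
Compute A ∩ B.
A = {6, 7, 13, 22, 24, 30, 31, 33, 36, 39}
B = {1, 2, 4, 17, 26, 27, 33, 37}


Set A = {6, 7, 13, 22, 24, 30, 31, 33, 36, 39}
Set B = {1, 2, 4, 17, 26, 27, 33, 37}
A ∩ B includes only elements in both sets.
Check each element of A against B:
6 ✗, 7 ✗, 13 ✗, 22 ✗, 24 ✗, 30 ✗, 31 ✗, 33 ✓, 36 ✗, 39 ✗
A ∩ B = {33}

{33}


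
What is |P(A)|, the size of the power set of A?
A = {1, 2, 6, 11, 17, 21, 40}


Set A = {1, 2, 6, 11, 17, 21, 40}
|A| = 7
The power set P(A) contains all subsets of A.
|P(A)| = 2^|A| = 2^7 = 128

128


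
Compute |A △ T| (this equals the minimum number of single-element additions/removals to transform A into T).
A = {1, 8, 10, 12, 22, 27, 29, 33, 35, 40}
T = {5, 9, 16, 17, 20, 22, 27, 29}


Set A = {1, 8, 10, 12, 22, 27, 29, 33, 35, 40}
Set T = {5, 9, 16, 17, 20, 22, 27, 29}
Elements to remove from A (in A, not in T): {1, 8, 10, 12, 33, 35, 40} → 7 removals
Elements to add to A (in T, not in A): {5, 9, 16, 17, 20} → 5 additions
Total edits = 7 + 5 = 12

12


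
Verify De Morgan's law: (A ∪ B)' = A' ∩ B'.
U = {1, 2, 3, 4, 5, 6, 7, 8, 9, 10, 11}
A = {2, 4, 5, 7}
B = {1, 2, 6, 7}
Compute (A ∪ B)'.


U = {1, 2, 3, 4, 5, 6, 7, 8, 9, 10, 11}
A = {2, 4, 5, 7}, B = {1, 2, 6, 7}
A ∪ B = {1, 2, 4, 5, 6, 7}
(A ∪ B)' = U \ (A ∪ B) = {3, 8, 9, 10, 11}
Verification via A' ∩ B': A' = {1, 3, 6, 8, 9, 10, 11}, B' = {3, 4, 5, 8, 9, 10, 11}
A' ∩ B' = {3, 8, 9, 10, 11} ✓

{3, 8, 9, 10, 11}


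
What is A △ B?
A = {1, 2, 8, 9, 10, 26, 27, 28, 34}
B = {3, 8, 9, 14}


Set A = {1, 2, 8, 9, 10, 26, 27, 28, 34}
Set B = {3, 8, 9, 14}
A △ B = (A \ B) ∪ (B \ A)
Elements in A but not B: {1, 2, 10, 26, 27, 28, 34}
Elements in B but not A: {3, 14}
A △ B = {1, 2, 3, 10, 14, 26, 27, 28, 34}

{1, 2, 3, 10, 14, 26, 27, 28, 34}


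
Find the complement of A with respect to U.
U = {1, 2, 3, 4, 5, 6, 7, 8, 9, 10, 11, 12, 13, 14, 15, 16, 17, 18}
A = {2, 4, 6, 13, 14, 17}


Universal set U = {1, 2, 3, 4, 5, 6, 7, 8, 9, 10, 11, 12, 13, 14, 15, 16, 17, 18}
Set A = {2, 4, 6, 13, 14, 17}
A' = U \ A = elements in U but not in A
Checking each element of U:
1 (not in A, include), 2 (in A, exclude), 3 (not in A, include), 4 (in A, exclude), 5 (not in A, include), 6 (in A, exclude), 7 (not in A, include), 8 (not in A, include), 9 (not in A, include), 10 (not in A, include), 11 (not in A, include), 12 (not in A, include), 13 (in A, exclude), 14 (in A, exclude), 15 (not in A, include), 16 (not in A, include), 17 (in A, exclude), 18 (not in A, include)
A' = {1, 3, 5, 7, 8, 9, 10, 11, 12, 15, 16, 18}

{1, 3, 5, 7, 8, 9, 10, 11, 12, 15, 16, 18}


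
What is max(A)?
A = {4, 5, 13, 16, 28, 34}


Set A = {4, 5, 13, 16, 28, 34}
Elements in ascending order: 4, 5, 13, 16, 28, 34
The largest element is 34.

34


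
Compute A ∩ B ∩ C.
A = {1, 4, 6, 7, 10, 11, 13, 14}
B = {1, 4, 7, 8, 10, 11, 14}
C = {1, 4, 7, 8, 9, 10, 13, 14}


Set A = {1, 4, 6, 7, 10, 11, 13, 14}
Set B = {1, 4, 7, 8, 10, 11, 14}
Set C = {1, 4, 7, 8, 9, 10, 13, 14}
First, A ∩ B = {1, 4, 7, 10, 11, 14}
Then, (A ∩ B) ∩ C = {1, 4, 7, 10, 14}

{1, 4, 7, 10, 14}


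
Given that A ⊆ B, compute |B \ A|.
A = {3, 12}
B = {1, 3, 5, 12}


Set A = {3, 12}, |A| = 2
Set B = {1, 3, 5, 12}, |B| = 4
Since A ⊆ B: B \ A = {1, 5}
|B| - |A| = 4 - 2 = 2

2


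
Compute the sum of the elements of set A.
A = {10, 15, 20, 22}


Set A = {10, 15, 20, 22}
Sum = 10 + 15 + 20 + 22 = 67

67


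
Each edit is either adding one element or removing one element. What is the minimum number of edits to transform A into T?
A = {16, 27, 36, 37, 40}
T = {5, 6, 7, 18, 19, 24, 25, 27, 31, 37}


Set A = {16, 27, 36, 37, 40}
Set T = {5, 6, 7, 18, 19, 24, 25, 27, 31, 37}
Elements to remove from A (in A, not in T): {16, 36, 40} → 3 removals
Elements to add to A (in T, not in A): {5, 6, 7, 18, 19, 24, 25, 31} → 8 additions
Total edits = 3 + 8 = 11

11


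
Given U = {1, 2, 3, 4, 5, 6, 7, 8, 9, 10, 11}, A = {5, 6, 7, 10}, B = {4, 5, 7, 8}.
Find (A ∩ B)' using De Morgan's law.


U = {1, 2, 3, 4, 5, 6, 7, 8, 9, 10, 11}
A = {5, 6, 7, 10}, B = {4, 5, 7, 8}
A ∩ B = {5, 7}
(A ∩ B)' = U \ (A ∩ B) = {1, 2, 3, 4, 6, 8, 9, 10, 11}
Verification via A' ∪ B': A' = {1, 2, 3, 4, 8, 9, 11}, B' = {1, 2, 3, 6, 9, 10, 11}
A' ∪ B' = {1, 2, 3, 4, 6, 8, 9, 10, 11} ✓

{1, 2, 3, 4, 6, 8, 9, 10, 11}


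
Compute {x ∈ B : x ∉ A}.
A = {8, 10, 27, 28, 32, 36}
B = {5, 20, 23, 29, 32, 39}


Set A = {8, 10, 27, 28, 32, 36}
Set B = {5, 20, 23, 29, 32, 39}
Check each element of B against A:
5 ∉ A (include), 20 ∉ A (include), 23 ∉ A (include), 29 ∉ A (include), 32 ∈ A, 39 ∉ A (include)
Elements of B not in A: {5, 20, 23, 29, 39}

{5, 20, 23, 29, 39}


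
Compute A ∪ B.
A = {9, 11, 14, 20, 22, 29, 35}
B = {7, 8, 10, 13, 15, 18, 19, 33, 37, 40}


Set A = {9, 11, 14, 20, 22, 29, 35}
Set B = {7, 8, 10, 13, 15, 18, 19, 33, 37, 40}
A ∪ B includes all elements in either set.
Elements from A: {9, 11, 14, 20, 22, 29, 35}
Elements from B not already included: {7, 8, 10, 13, 15, 18, 19, 33, 37, 40}
A ∪ B = {7, 8, 9, 10, 11, 13, 14, 15, 18, 19, 20, 22, 29, 33, 35, 37, 40}

{7, 8, 9, 10, 11, 13, 14, 15, 18, 19, 20, 22, 29, 33, 35, 37, 40}


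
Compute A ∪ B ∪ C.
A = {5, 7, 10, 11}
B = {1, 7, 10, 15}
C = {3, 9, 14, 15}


Set A = {5, 7, 10, 11}
Set B = {1, 7, 10, 15}
Set C = {3, 9, 14, 15}
First, A ∪ B = {1, 5, 7, 10, 11, 15}
Then, (A ∪ B) ∪ C = {1, 3, 5, 7, 9, 10, 11, 14, 15}

{1, 3, 5, 7, 9, 10, 11, 14, 15}


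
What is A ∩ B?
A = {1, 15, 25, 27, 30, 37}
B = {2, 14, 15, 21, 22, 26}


Set A = {1, 15, 25, 27, 30, 37}
Set B = {2, 14, 15, 21, 22, 26}
A ∩ B includes only elements in both sets.
Check each element of A against B:
1 ✗, 15 ✓, 25 ✗, 27 ✗, 30 ✗, 37 ✗
A ∩ B = {15}

{15}


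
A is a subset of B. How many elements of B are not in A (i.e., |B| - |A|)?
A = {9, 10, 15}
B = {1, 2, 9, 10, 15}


Set A = {9, 10, 15}, |A| = 3
Set B = {1, 2, 9, 10, 15}, |B| = 5
Since A ⊆ B: B \ A = {1, 2}
|B| - |A| = 5 - 3 = 2

2


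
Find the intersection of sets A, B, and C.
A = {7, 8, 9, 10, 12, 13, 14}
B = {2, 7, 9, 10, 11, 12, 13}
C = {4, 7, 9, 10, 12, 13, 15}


Set A = {7, 8, 9, 10, 12, 13, 14}
Set B = {2, 7, 9, 10, 11, 12, 13}
Set C = {4, 7, 9, 10, 12, 13, 15}
First, A ∩ B = {7, 9, 10, 12, 13}
Then, (A ∩ B) ∩ C = {7, 9, 10, 12, 13}

{7, 9, 10, 12, 13}


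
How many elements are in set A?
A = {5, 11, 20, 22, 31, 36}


Set A = {5, 11, 20, 22, 31, 36}
Listing elements: 5, 11, 20, 22, 31, 36
Counting: 6 elements
|A| = 6

6


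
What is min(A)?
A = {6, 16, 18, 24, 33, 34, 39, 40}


Set A = {6, 16, 18, 24, 33, 34, 39, 40}
Elements in ascending order: 6, 16, 18, 24, 33, 34, 39, 40
The smallest element is 6.

6


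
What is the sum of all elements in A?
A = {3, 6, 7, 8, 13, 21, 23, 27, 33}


Set A = {3, 6, 7, 8, 13, 21, 23, 27, 33}
Sum = 3 + 6 + 7 + 8 + 13 + 21 + 23 + 27 + 33 = 141

141


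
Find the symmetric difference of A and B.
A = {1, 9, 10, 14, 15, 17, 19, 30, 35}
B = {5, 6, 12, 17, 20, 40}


Set A = {1, 9, 10, 14, 15, 17, 19, 30, 35}
Set B = {5, 6, 12, 17, 20, 40}
A △ B = (A \ B) ∪ (B \ A)
Elements in A but not B: {1, 9, 10, 14, 15, 19, 30, 35}
Elements in B but not A: {5, 6, 12, 20, 40}
A △ B = {1, 5, 6, 9, 10, 12, 14, 15, 19, 20, 30, 35, 40}

{1, 5, 6, 9, 10, 12, 14, 15, 19, 20, 30, 35, 40}


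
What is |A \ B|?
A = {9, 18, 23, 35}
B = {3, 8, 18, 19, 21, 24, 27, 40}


Set A = {9, 18, 23, 35}
Set B = {3, 8, 18, 19, 21, 24, 27, 40}
A \ B = {9, 23, 35}
|A \ B| = 3

3


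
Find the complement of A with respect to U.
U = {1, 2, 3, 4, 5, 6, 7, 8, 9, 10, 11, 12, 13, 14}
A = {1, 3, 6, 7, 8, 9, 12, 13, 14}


Universal set U = {1, 2, 3, 4, 5, 6, 7, 8, 9, 10, 11, 12, 13, 14}
Set A = {1, 3, 6, 7, 8, 9, 12, 13, 14}
A' = U \ A = elements in U but not in A
Checking each element of U:
1 (in A, exclude), 2 (not in A, include), 3 (in A, exclude), 4 (not in A, include), 5 (not in A, include), 6 (in A, exclude), 7 (in A, exclude), 8 (in A, exclude), 9 (in A, exclude), 10 (not in A, include), 11 (not in A, include), 12 (in A, exclude), 13 (in A, exclude), 14 (in A, exclude)
A' = {2, 4, 5, 10, 11}

{2, 4, 5, 10, 11}


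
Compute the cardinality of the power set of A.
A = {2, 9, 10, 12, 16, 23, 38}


Set A = {2, 9, 10, 12, 16, 23, 38}
|A| = 7
The power set P(A) contains all subsets of A.
|P(A)| = 2^|A| = 2^7 = 128

128


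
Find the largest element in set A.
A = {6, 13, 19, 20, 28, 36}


Set A = {6, 13, 19, 20, 28, 36}
Elements in ascending order: 6, 13, 19, 20, 28, 36
The largest element is 36.

36


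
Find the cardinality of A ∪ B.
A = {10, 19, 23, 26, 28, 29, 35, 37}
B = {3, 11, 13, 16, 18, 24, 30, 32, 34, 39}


Set A = {10, 19, 23, 26, 28, 29, 35, 37}, |A| = 8
Set B = {3, 11, 13, 16, 18, 24, 30, 32, 34, 39}, |B| = 10
A ∩ B = {}, |A ∩ B| = 0
|A ∪ B| = |A| + |B| - |A ∩ B| = 8 + 10 - 0 = 18

18


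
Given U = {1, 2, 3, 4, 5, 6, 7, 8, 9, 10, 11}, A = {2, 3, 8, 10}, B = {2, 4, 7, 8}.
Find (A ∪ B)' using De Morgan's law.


U = {1, 2, 3, 4, 5, 6, 7, 8, 9, 10, 11}
A = {2, 3, 8, 10}, B = {2, 4, 7, 8}
A ∪ B = {2, 3, 4, 7, 8, 10}
(A ∪ B)' = U \ (A ∪ B) = {1, 5, 6, 9, 11}
Verification via A' ∩ B': A' = {1, 4, 5, 6, 7, 9, 11}, B' = {1, 3, 5, 6, 9, 10, 11}
A' ∩ B' = {1, 5, 6, 9, 11} ✓

{1, 5, 6, 9, 11}


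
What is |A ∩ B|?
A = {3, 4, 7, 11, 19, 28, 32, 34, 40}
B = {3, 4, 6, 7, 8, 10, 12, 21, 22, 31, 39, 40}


Set A = {3, 4, 7, 11, 19, 28, 32, 34, 40}
Set B = {3, 4, 6, 7, 8, 10, 12, 21, 22, 31, 39, 40}
A ∩ B = {3, 4, 7, 40}
|A ∩ B| = 4

4


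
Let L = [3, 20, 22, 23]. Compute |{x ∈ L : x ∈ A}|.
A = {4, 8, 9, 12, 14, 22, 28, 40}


Set A = {4, 8, 9, 12, 14, 22, 28, 40}
Candidates: [3, 20, 22, 23]
Check each candidate:
3 ∉ A, 20 ∉ A, 22 ∈ A, 23 ∉ A
Count of candidates in A: 1

1


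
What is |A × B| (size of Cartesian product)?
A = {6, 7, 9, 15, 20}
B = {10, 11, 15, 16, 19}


Set A = {6, 7, 9, 15, 20} has 5 elements.
Set B = {10, 11, 15, 16, 19} has 5 elements.
|A × B| = |A| × |B| = 5 × 5 = 25

25


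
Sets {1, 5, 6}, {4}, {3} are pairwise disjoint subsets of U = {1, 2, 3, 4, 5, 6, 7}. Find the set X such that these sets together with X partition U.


U = {1, 2, 3, 4, 5, 6, 7}
Shown blocks: {1, 5, 6}, {4}, {3}
A partition's blocks are pairwise disjoint and cover U, so the missing block = U \ (union of shown blocks).
Union of shown blocks: {1, 3, 4, 5, 6}
Missing block = U \ (union) = {2, 7}

{2, 7}


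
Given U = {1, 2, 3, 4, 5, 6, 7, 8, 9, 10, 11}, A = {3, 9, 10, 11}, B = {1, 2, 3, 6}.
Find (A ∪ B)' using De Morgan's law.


U = {1, 2, 3, 4, 5, 6, 7, 8, 9, 10, 11}
A = {3, 9, 10, 11}, B = {1, 2, 3, 6}
A ∪ B = {1, 2, 3, 6, 9, 10, 11}
(A ∪ B)' = U \ (A ∪ B) = {4, 5, 7, 8}
Verification via A' ∩ B': A' = {1, 2, 4, 5, 6, 7, 8}, B' = {4, 5, 7, 8, 9, 10, 11}
A' ∩ B' = {4, 5, 7, 8} ✓

{4, 5, 7, 8}


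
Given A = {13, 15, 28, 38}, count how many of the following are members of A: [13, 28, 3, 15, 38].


Set A = {13, 15, 28, 38}
Candidates: [13, 28, 3, 15, 38]
Check each candidate:
13 ∈ A, 28 ∈ A, 3 ∉ A, 15 ∈ A, 38 ∈ A
Count of candidates in A: 4

4


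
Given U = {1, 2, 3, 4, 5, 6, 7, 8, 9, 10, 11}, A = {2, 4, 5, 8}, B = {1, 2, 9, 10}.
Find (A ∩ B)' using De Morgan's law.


U = {1, 2, 3, 4, 5, 6, 7, 8, 9, 10, 11}
A = {2, 4, 5, 8}, B = {1, 2, 9, 10}
A ∩ B = {2}
(A ∩ B)' = U \ (A ∩ B) = {1, 3, 4, 5, 6, 7, 8, 9, 10, 11}
Verification via A' ∪ B': A' = {1, 3, 6, 7, 9, 10, 11}, B' = {3, 4, 5, 6, 7, 8, 11}
A' ∪ B' = {1, 3, 4, 5, 6, 7, 8, 9, 10, 11} ✓

{1, 3, 4, 5, 6, 7, 8, 9, 10, 11}


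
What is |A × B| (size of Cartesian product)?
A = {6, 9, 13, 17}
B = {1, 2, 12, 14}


Set A = {6, 9, 13, 17} has 4 elements.
Set B = {1, 2, 12, 14} has 4 elements.
|A × B| = |A| × |B| = 4 × 4 = 16

16


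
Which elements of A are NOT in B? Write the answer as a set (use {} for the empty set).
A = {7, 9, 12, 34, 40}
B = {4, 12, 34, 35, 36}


Set A = {7, 9, 12, 34, 40}
Set B = {4, 12, 34, 35, 36}
Check each element of A against B:
7 ∉ B (include), 9 ∉ B (include), 12 ∈ B, 34 ∈ B, 40 ∉ B (include)
Elements of A not in B: {7, 9, 40}

{7, 9, 40}


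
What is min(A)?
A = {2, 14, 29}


Set A = {2, 14, 29}
Elements in ascending order: 2, 14, 29
The smallest element is 2.

2


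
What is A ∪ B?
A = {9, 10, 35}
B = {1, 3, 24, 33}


Set A = {9, 10, 35}
Set B = {1, 3, 24, 33}
A ∪ B includes all elements in either set.
Elements from A: {9, 10, 35}
Elements from B not already included: {1, 3, 24, 33}
A ∪ B = {1, 3, 9, 10, 24, 33, 35}

{1, 3, 9, 10, 24, 33, 35}


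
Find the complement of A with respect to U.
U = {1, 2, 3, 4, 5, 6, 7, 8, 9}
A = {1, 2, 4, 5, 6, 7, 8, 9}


Universal set U = {1, 2, 3, 4, 5, 6, 7, 8, 9}
Set A = {1, 2, 4, 5, 6, 7, 8, 9}
A' = U \ A = elements in U but not in A
Checking each element of U:
1 (in A, exclude), 2 (in A, exclude), 3 (not in A, include), 4 (in A, exclude), 5 (in A, exclude), 6 (in A, exclude), 7 (in A, exclude), 8 (in A, exclude), 9 (in A, exclude)
A' = {3}

{3}


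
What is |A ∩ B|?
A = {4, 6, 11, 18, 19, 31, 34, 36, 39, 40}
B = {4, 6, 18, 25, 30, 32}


Set A = {4, 6, 11, 18, 19, 31, 34, 36, 39, 40}
Set B = {4, 6, 18, 25, 30, 32}
A ∩ B = {4, 6, 18}
|A ∩ B| = 3

3


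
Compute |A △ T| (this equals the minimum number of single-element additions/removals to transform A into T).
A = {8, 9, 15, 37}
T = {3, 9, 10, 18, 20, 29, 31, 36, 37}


Set A = {8, 9, 15, 37}
Set T = {3, 9, 10, 18, 20, 29, 31, 36, 37}
Elements to remove from A (in A, not in T): {8, 15} → 2 removals
Elements to add to A (in T, not in A): {3, 10, 18, 20, 29, 31, 36} → 7 additions
Total edits = 2 + 7 = 9

9


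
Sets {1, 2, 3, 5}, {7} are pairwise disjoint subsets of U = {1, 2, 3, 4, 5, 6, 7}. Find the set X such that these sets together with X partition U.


U = {1, 2, 3, 4, 5, 6, 7}
Shown blocks: {1, 2, 3, 5}, {7}
A partition's blocks are pairwise disjoint and cover U, so the missing block = U \ (union of shown blocks).
Union of shown blocks: {1, 2, 3, 5, 7}
Missing block = U \ (union) = {4, 6}

{4, 6}


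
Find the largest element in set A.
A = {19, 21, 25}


Set A = {19, 21, 25}
Elements in ascending order: 19, 21, 25
The largest element is 25.

25


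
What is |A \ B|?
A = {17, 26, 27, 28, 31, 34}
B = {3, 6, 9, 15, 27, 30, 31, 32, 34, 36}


Set A = {17, 26, 27, 28, 31, 34}
Set B = {3, 6, 9, 15, 27, 30, 31, 32, 34, 36}
A \ B = {17, 26, 28}
|A \ B| = 3

3


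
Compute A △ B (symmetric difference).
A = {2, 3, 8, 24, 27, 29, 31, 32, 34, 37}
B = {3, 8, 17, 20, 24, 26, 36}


Set A = {2, 3, 8, 24, 27, 29, 31, 32, 34, 37}
Set B = {3, 8, 17, 20, 24, 26, 36}
A △ B = (A \ B) ∪ (B \ A)
Elements in A but not B: {2, 27, 29, 31, 32, 34, 37}
Elements in B but not A: {17, 20, 26, 36}
A △ B = {2, 17, 20, 26, 27, 29, 31, 32, 34, 36, 37}

{2, 17, 20, 26, 27, 29, 31, 32, 34, 36, 37}


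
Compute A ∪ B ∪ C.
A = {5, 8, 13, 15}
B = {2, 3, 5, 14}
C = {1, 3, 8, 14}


Set A = {5, 8, 13, 15}
Set B = {2, 3, 5, 14}
Set C = {1, 3, 8, 14}
First, A ∪ B = {2, 3, 5, 8, 13, 14, 15}
Then, (A ∪ B) ∪ C = {1, 2, 3, 5, 8, 13, 14, 15}

{1, 2, 3, 5, 8, 13, 14, 15}


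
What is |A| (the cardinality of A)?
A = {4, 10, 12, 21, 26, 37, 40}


Set A = {4, 10, 12, 21, 26, 37, 40}
Listing elements: 4, 10, 12, 21, 26, 37, 40
Counting: 7 elements
|A| = 7

7


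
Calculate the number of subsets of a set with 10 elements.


The set has 10 elements.
The power set contains all possible subsets.
|P(A)| = 2^|A| = 2^10 = 1024

1024


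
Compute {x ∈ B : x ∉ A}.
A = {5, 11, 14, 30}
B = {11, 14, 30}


Set A = {5, 11, 14, 30}
Set B = {11, 14, 30}
Check each element of B against A:
11 ∈ A, 14 ∈ A, 30 ∈ A
Elements of B not in A: {}

{}


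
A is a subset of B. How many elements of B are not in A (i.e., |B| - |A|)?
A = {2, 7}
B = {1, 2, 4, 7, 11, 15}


Set A = {2, 7}, |A| = 2
Set B = {1, 2, 4, 7, 11, 15}, |B| = 6
Since A ⊆ B: B \ A = {1, 4, 11, 15}
|B| - |A| = 6 - 2 = 4

4


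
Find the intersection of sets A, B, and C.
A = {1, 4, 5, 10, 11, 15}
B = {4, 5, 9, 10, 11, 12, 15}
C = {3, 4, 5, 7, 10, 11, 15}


Set A = {1, 4, 5, 10, 11, 15}
Set B = {4, 5, 9, 10, 11, 12, 15}
Set C = {3, 4, 5, 7, 10, 11, 15}
First, A ∩ B = {4, 5, 10, 11, 15}
Then, (A ∩ B) ∩ C = {4, 5, 10, 11, 15}

{4, 5, 10, 11, 15}


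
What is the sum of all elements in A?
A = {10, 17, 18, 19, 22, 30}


Set A = {10, 17, 18, 19, 22, 30}
Sum = 10 + 17 + 18 + 19 + 22 + 30 = 116

116


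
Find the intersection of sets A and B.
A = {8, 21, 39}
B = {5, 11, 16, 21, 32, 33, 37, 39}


Set A = {8, 21, 39}
Set B = {5, 11, 16, 21, 32, 33, 37, 39}
A ∩ B includes only elements in both sets.
Check each element of A against B:
8 ✗, 21 ✓, 39 ✓
A ∩ B = {21, 39}

{21, 39}


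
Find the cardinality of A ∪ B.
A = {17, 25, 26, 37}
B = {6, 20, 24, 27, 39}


Set A = {17, 25, 26, 37}, |A| = 4
Set B = {6, 20, 24, 27, 39}, |B| = 5
A ∩ B = {}, |A ∩ B| = 0
|A ∪ B| = |A| + |B| - |A ∩ B| = 4 + 5 - 0 = 9

9


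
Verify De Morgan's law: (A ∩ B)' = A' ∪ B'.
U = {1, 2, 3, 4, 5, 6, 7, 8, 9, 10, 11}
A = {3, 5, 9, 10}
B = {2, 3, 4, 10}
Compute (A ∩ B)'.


U = {1, 2, 3, 4, 5, 6, 7, 8, 9, 10, 11}
A = {3, 5, 9, 10}, B = {2, 3, 4, 10}
A ∩ B = {3, 10}
(A ∩ B)' = U \ (A ∩ B) = {1, 2, 4, 5, 6, 7, 8, 9, 11}
Verification via A' ∪ B': A' = {1, 2, 4, 6, 7, 8, 11}, B' = {1, 5, 6, 7, 8, 9, 11}
A' ∪ B' = {1, 2, 4, 5, 6, 7, 8, 9, 11} ✓

{1, 2, 4, 5, 6, 7, 8, 9, 11}


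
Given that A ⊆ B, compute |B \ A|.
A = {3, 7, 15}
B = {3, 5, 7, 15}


Set A = {3, 7, 15}, |A| = 3
Set B = {3, 5, 7, 15}, |B| = 4
Since A ⊆ B: B \ A = {5}
|B| - |A| = 4 - 3 = 1

1


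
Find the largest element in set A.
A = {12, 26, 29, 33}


Set A = {12, 26, 29, 33}
Elements in ascending order: 12, 26, 29, 33
The largest element is 33.

33


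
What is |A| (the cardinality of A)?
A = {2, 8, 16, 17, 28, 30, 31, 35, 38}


Set A = {2, 8, 16, 17, 28, 30, 31, 35, 38}
Listing elements: 2, 8, 16, 17, 28, 30, 31, 35, 38
Counting: 9 elements
|A| = 9

9


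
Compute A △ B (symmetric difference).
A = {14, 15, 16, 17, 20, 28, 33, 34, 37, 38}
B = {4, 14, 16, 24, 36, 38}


Set A = {14, 15, 16, 17, 20, 28, 33, 34, 37, 38}
Set B = {4, 14, 16, 24, 36, 38}
A △ B = (A \ B) ∪ (B \ A)
Elements in A but not B: {15, 17, 20, 28, 33, 34, 37}
Elements in B but not A: {4, 24, 36}
A △ B = {4, 15, 17, 20, 24, 28, 33, 34, 36, 37}

{4, 15, 17, 20, 24, 28, 33, 34, 36, 37}


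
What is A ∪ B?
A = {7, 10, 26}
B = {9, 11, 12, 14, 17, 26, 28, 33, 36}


Set A = {7, 10, 26}
Set B = {9, 11, 12, 14, 17, 26, 28, 33, 36}
A ∪ B includes all elements in either set.
Elements from A: {7, 10, 26}
Elements from B not already included: {9, 11, 12, 14, 17, 28, 33, 36}
A ∪ B = {7, 9, 10, 11, 12, 14, 17, 26, 28, 33, 36}

{7, 9, 10, 11, 12, 14, 17, 26, 28, 33, 36}
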